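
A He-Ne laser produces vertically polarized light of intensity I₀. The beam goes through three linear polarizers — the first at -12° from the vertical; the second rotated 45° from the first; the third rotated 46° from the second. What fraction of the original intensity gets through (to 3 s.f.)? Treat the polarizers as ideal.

I₁ = I₀ cos²(-12° − 0°) = I₀ cos²(12°) = 0.9568 I₀.
I₂ = I₁ cos²(45°) = 0.9568 · 0.5 I₀ = 0.4784 I₀.
I₃ = I₂ cos²(46°) = 0.4784 · 0.4826 I₀ = 0.2308 I₀.
Transmitted fraction = 0.2308.

≈ 0.231 I₀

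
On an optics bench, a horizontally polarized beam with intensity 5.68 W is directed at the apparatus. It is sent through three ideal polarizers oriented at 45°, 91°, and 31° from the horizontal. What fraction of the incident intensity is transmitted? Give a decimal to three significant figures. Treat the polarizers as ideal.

I/I₀ ≈ 0.0603

By Malus's law, I₁ = 5.68 W · cos²(45°) = 2.84 W.
I₂ = I₁ · cos²(46°) = 2.84 · 0.4826 = 1.37 W.
I₃ = I₂ · cos²(60°) = 1.37 · 0.25 = 0.3426 W.
Transmitted fraction = 0.06032.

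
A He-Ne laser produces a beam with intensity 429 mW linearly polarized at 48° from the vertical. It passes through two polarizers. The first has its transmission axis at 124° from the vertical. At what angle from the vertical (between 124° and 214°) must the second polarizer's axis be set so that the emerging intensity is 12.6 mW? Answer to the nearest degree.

θ ≈ 169°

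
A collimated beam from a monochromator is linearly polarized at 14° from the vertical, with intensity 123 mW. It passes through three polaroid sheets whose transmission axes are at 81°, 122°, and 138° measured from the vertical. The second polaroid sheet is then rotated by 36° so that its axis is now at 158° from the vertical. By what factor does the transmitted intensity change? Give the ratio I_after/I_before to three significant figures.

Before rotation:
I₁ = I₀ cos²(81° − 14°) = I₀ cos²(67°) = 0.1527 I₀.
I₂ = I₁ cos²(122° − 81°) = 0.1527 I₀ · cos²(41°) = 0.08696 I₀.
I₃ = I₂ cos²(138° − 122°) = 0.08696 I₀ · cos²(16°) = 0.08035 I₀.
After rotation:
I₁ = I₀ cos²(81° − 14°) = I₀ cos²(67°) = 0.1527 I₀.
I₂ = I₁ cos²(158° − 81°) = 0.1527 I₀ · cos²(77°) = 0.007726 I₀.
I₃ = I₂ cos²(138° − 158°) = 0.007726 I₀ · cos²(20°) = 0.006822 I₀.
Ratio = 0.006822 / 0.08035 = 0.0849.

I_new/I_old ≈ 0.0849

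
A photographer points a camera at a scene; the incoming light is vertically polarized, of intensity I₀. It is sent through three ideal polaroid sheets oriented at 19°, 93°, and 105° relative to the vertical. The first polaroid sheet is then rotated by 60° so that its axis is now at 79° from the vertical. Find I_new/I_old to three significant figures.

I_new/I_old ≈ 0.505

Before rotation:
By Malus's law, I₁ = I₀ cos²(19° − 0°) = I₀ cos²(19°) = 0.894 I₀.
I₂ = I₁ cos²(93° − 19°) = 0.894 I₀ · cos²(74°) = 0.06792 I₀.
I₃ = I₂ cos²(105° − 93°) = 0.06792 I₀ · cos²(12°) = 0.06499 I₀.
After rotation:
I₁ = I₀ cos²(79° − 0°) = I₀ cos²(79°) = 0.03641 I₀.
I₂ = I₁ cos²(93° − 79°) = 0.03641 I₀ · cos²(14°) = 0.03428 I₀.
I₃ = I₂ cos²(105° − 93°) = 0.03428 I₀ · cos²(12°) = 0.0328 I₀.
Ratio = 0.0328 / 0.06499 = 0.5046.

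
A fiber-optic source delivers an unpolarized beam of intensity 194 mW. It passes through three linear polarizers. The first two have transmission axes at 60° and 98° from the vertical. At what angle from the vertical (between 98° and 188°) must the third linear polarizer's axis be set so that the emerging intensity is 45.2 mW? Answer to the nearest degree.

Unpolarized light through the first polarizer → I₁ = ½ I₀, now polarized at 60°.
I₂ = I₁ cos²(98° − 60°) = 0.5 I₀ · cos²(38°) = 0.3105 I₀.
Target fraction: 45.2 / 194 mW = 0.233 of I₀.
Need I₃/I₀ = 0.233, so cos²(θ − 98°) = 0.233 / 0.3105 = 0.7504.
θ − 98° = arccos(√0.7504) = 30.0°, giving θ ≈ 98 + 30.0 = 128.0°.

θ ≈ 128°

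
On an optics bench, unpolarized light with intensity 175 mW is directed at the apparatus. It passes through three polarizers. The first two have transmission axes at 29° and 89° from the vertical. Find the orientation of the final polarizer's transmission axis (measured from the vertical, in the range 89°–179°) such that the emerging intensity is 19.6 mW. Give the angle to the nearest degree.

θ ≈ 108°

Unpolarized light through the first polarizer → I₁ = ½ I₀, now polarized at 29°.
I₂ = I₁ cos²(89° − 29°) = 0.5 I₀ · cos²(60°) = 0.125 I₀.
Target fraction: 19.6 / 175 mW = 0.112 of I₀.
Need I₃/I₀ = 0.112, so cos²(θ − 89°) = 0.112 / 0.125 = 0.896.
θ − 89° = arccos(√0.896) = 18.8°, giving θ ≈ 89 + 18.8 = 107.8°.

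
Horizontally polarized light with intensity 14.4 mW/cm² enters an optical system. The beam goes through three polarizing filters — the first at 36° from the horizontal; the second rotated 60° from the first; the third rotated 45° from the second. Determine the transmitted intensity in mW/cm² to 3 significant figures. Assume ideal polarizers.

I ≈ 1.18 mW/cm²

I₁ = 14.4 mW/cm² · cos²(36°) = 9.425 mW/cm².
I₂ = I₁ · cos²(60°) = 9.425 · 0.25 = 2.356 mW/cm².
I₃ = I₂ · cos²(45°) = 2.356 · 0.5 = 1.178 mW/cm².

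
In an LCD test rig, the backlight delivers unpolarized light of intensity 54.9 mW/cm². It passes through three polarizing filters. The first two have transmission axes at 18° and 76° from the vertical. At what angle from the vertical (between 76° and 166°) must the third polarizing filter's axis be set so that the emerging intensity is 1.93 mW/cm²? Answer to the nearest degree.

Unpolarized light through the first polarizer → I₁ = ½ I₀, now polarized at 18°.
I₂ = I₁ cos²(76° − 18°) = 0.5 I₀ · cos²(58°) = 0.1404 I₀.
Target fraction: 1.93 / 54.9 mW/cm² = 0.03515 of I₀.
Need I₃/I₀ = 0.03515, so cos²(θ − 76°) = 0.03515 / 0.1404 = 0.2504.
θ − 76° = arccos(√0.2504) = 60.0°, giving θ ≈ 76 + 60.0 = 136.0°.

θ ≈ 136°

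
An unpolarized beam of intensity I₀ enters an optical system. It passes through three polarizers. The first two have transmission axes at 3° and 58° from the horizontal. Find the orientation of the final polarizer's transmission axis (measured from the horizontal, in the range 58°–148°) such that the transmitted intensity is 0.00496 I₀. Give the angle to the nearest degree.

θ ≈ 138°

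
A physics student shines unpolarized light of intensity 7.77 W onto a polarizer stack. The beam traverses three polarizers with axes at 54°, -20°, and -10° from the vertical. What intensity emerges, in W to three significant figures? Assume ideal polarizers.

Unpolarized light through the first polarizer → I₁ = 7.77 W/2 = 3.885 W, polarized at 54°.
I₂ = I₁ · cos²(74°) = 3.885 · 0.07598 = 0.2952 W.
I₃ = I₂ · cos²(10°) = 0.2952 · 0.9698 = 0.2863 W.

I ≈ 0.286 W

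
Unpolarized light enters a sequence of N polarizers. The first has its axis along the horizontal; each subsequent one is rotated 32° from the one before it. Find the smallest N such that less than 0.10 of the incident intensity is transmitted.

First polarizer halves the unpolarized light: factor 1/2.
Each further stage multiplies by cos²(32°) = 0.7192.
After N polarizers: T = 0.5·0.7192^(N−1). Require T < 0.10 ⇒ N−1 > ln(0.10/0.5)/ln(0.7192) = 4.88, so N−1 ≥ 5 and N = 6.
Check: N=6 gives T = 0.0962 < 0.10; N=5 gives T = 0.1338.

N = 6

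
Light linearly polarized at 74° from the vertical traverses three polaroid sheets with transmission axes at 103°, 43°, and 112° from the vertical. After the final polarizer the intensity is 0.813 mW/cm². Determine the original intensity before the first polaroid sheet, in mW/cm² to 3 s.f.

I₀ ≈ 33.1 mW/cm²

I₁ = I₀ cos²(103° − 74°) = I₀ cos²(29°) = 0.765 I₀.
I₂ = I₁ cos²(43° − 103°) = 0.765 I₀ · cos²(60°) = 0.1912 I₀.
I₃ = I₂ cos²(112° − 43°) = 0.1912 I₀ · cos²(69°) = 0.02456 I₀.
So 0.813 mW/cm² = 0.02456 I₀, giving I₀ = 0.813/0.02456 = 33.1 mW/cm².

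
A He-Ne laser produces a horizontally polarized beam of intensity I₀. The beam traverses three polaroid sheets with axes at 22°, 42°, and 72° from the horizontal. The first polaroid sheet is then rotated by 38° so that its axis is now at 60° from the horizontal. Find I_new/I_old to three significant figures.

I_new/I_old ≈ 0.298

Before rotation:
By Malus's law, I₁ = I₀ cos²(22° − 0°) = I₀ cos²(22°) = 0.8597 I₀.
I₂ = I₁ cos²(42° − 22°) = 0.8597 I₀ · cos²(20°) = 0.7591 I₀.
I₃ = I₂ cos²(72° − 42°) = 0.7591 I₀ · cos²(30°) = 0.5693 I₀.
After rotation:
I₁ = I₀ cos²(60° − 0°) = I₀ cos²(60°) = 0.25 I₀.
I₂ = I₁ cos²(42° − 60°) = 0.25 I₀ · cos²(18°) = 0.2261 I₀.
I₃ = I₂ cos²(72° − 42°) = 0.2261 I₀ · cos²(30°) = 0.1696 I₀.
Ratio = 0.1696 / 0.5693 = 0.2979.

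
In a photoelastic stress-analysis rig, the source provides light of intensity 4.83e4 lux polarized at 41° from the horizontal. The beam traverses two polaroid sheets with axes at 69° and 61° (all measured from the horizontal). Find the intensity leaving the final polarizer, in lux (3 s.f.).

I ≈ 3.69e4 lux

I₁ = 4.83e4 lux · cos²(28°) = 3.765e+04 lux.
I₂ = I₁ · cos²(8°) = 3.765e+04 · 0.9806 = 3.693e+04 lux.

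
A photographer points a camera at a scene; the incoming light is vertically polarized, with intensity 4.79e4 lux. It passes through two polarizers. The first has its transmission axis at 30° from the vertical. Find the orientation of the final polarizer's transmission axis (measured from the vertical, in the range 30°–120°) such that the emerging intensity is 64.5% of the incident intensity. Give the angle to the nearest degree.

θ ≈ 52°

I₁ = I₀ cos²(30° − 0°) = I₀ cos²(30°) = 0.75 I₀.
Need I₂/I₀ = 0.645, so cos²(θ − 30°) = 0.645 / 0.75 = 0.86.
θ − 30° = arccos(√0.86) = 22.0°, giving θ ≈ 30 + 22.0 = 52.0°.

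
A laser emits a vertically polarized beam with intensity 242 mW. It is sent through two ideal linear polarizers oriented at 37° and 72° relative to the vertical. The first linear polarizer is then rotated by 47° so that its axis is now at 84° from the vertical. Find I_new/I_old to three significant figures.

Before rotation:
By Malus's law, I₁ = I₀ cos²(37° − 0°) = I₀ cos²(37°) = 0.6378 I₀.
I₂ = I₁ cos²(72° − 37°) = 0.6378 I₀ · cos²(35°) = 0.428 I₀.
After rotation:
I₁ = I₀ cos²(84° − 0°) = I₀ cos²(84°) = 0.01093 I₀.
I₂ = I₁ cos²(72° − 84°) = 0.01093 I₀ · cos²(12°) = 0.01045 I₀.
Ratio = 0.01045 / 0.428 = 0.02443.

I_new/I_old ≈ 0.0244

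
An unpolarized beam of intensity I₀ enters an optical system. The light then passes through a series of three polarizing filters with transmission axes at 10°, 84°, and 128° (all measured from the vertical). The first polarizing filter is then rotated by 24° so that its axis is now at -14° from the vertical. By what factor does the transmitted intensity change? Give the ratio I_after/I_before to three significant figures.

I_new/I_old ≈ 0.255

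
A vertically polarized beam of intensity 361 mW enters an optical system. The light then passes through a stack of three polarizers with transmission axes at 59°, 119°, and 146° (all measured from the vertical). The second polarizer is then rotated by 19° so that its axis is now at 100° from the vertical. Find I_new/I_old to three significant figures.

I_new/I_old ≈ 1.38

Before rotation:
By Malus's law, I₁ = I₀ cos²(59° − 0°) = I₀ cos²(59°) = 0.2653 I₀.
I₂ = I₁ cos²(119° − 59°) = 0.2653 I₀ · cos²(60°) = 0.06632 I₀.
I₃ = I₂ cos²(146° − 119°) = 0.06632 I₀ · cos²(27°) = 0.05265 I₀.
After rotation:
I₁ = I₀ cos²(59° − 0°) = I₀ cos²(59°) = 0.2653 I₀.
I₂ = I₁ cos²(100° − 59°) = 0.2653 I₀ · cos²(41°) = 0.1511 I₀.
I₃ = I₂ cos²(146° − 100°) = 0.1511 I₀ · cos²(46°) = 0.07291 I₀.
Ratio = 0.07291 / 0.05265 = 1.385.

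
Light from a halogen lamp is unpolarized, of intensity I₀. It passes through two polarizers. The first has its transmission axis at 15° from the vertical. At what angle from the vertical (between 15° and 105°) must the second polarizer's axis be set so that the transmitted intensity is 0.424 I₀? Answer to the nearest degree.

θ ≈ 38°

Unpolarized light through the first polarizer → I₁ = ½ I₀, now polarized at 15°.
Need I₂/I₀ = 0.424, so cos²(θ − 15°) = 0.424 / 0.5 = 0.848.
θ − 15° = arccos(√0.848) = 22.9°, giving θ ≈ 15 + 22.9 = 37.9°.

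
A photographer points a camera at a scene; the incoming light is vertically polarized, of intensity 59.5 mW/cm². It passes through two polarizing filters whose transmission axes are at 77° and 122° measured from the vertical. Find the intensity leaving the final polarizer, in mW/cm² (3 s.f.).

By Malus's law, I₁ = 59.5 mW/cm² · cos²(77°) = 3.011 mW/cm².
I₂ = I₁ · cos²(45°) = 3.011 · 0.5 = 1.505 mW/cm².

I ≈ 1.51 mW/cm²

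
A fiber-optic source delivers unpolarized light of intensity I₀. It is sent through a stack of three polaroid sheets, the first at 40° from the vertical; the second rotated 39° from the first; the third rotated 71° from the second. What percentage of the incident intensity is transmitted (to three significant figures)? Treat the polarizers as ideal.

Unpolarized light through the first polarizer → I₁ = ½ I₀, now polarized at 40°.
I₂ = I₁ cos²(39°) = 0.5 · 0.604 I₀ = 0.302 I₀.
I₃ = I₂ cos²(71°) = 0.302 · 0.106 I₀ = 0.03201 I₀.
That is 3.201% of the incident intensity.

≈ 3.20%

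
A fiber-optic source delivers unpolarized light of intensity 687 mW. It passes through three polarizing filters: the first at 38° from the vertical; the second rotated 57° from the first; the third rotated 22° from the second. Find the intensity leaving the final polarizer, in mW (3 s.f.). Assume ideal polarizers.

Unpolarized light through the first polarizer → I₁ = 687 mW/2 = 343.5 mW, polarized at 38°.
I₂ = I₁ · cos²(57°) = 343.5 · 0.2966 = 101.9 mW.
I₃ = I₂ · cos²(22°) = 101.9 · 0.8597 = 87.59 mW.

I ≈ 87.6 mW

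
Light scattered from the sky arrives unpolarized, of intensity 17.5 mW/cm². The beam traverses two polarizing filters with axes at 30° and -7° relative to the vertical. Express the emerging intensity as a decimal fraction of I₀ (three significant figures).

Unpolarized light through the first polarizer → I₁ = 17.5 mW/cm²/2 = 8.75 mW/cm², polarized at 30°.
I₂ = I₁ · cos²(37°) = 8.75 · 0.6378 = 5.581 mW/cm².
Transmitted fraction = 0.3189.

I/I₀ ≈ 0.319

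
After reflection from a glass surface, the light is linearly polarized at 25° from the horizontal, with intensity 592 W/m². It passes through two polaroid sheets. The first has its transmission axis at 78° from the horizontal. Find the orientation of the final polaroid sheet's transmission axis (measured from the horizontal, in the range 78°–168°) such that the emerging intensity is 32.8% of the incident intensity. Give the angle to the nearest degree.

θ ≈ 96°

I₁ = I₀ cos²(78° − 25°) = I₀ cos²(53°) = 0.3622 I₀.
Need I₂/I₀ = 0.328, so cos²(θ − 78°) = 0.328 / 0.3622 = 0.9056.
θ − 78° = arccos(√0.9056) = 17.9°, giving θ ≈ 78 + 17.9 = 95.9°.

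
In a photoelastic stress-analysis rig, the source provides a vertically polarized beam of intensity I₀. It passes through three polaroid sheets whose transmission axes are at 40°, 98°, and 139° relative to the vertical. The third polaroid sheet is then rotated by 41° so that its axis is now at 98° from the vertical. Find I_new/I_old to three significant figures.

I_new/I_old ≈ 1.76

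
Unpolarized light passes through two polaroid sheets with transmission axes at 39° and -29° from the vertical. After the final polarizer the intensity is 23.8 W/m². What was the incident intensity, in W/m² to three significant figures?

I₀ ≈ 339 W/m²

Unpolarized light through the first polarizer → I₁ = ½ I₀, now polarized at 39°.
I₂ = I₁ cos²(-29° − 39°) = 0.5 I₀ · cos²(68°) = 0.07017 I₀.
So 23.8 W/m² = 0.07017 I₀, giving I₀ = 23.8/0.07017 = 339.2 W/m².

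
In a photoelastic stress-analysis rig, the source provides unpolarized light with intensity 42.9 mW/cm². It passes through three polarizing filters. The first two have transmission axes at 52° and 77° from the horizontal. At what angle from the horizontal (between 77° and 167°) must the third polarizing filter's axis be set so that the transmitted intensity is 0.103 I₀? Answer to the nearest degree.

Unpolarized light through the first polarizer → I₁ = ½ I₀, now polarized at 52°.
I₂ = I₁ cos²(77° − 52°) = 0.5 I₀ · cos²(25°) = 0.4107 I₀.
Need I₃/I₀ = 0.103, so cos²(θ − 77°) = 0.103 / 0.4107 = 0.2508.
θ − 77° = arccos(√0.2508) = 59.9°, giving θ ≈ 77 + 59.9 = 136.9°.

θ ≈ 137°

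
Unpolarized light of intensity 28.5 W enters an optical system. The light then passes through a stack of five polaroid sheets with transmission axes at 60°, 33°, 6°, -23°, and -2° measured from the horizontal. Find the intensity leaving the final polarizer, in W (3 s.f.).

Unpolarized light through the first polarizer → I₁ = 28.5 W/2 = 14.25 W, polarized at 60°.
I₂ = I₁ · cos²(27°) = 14.25 · 0.7939 = 11.31 W.
I₃ = I₂ · cos²(27°) = 11.31 · 0.7939 = 8.981 W.
I₄ = I₃ · cos²(29°) = 8.981 · 0.765 = 6.87 W.
I₅ = I₄ · cos²(21°) = 6.87 · 0.8716 = 5.988 W.

I ≈ 5.99 W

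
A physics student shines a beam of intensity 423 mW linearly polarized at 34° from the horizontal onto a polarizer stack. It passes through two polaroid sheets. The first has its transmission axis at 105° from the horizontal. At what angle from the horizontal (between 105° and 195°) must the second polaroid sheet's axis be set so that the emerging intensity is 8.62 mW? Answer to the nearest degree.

I₁ = I₀ cos²(105° − 34°) = I₀ cos²(71°) = 0.106 I₀.
Target fraction: 8.62 / 423 mW = 0.02038 of I₀.
Need I₂/I₀ = 0.02038, so cos²(θ − 105°) = 0.02038 / 0.106 = 0.1923.
θ − 105° = arccos(√0.1923) = 64.0°, giving θ ≈ 105 + 64.0 = 169.0°.

θ ≈ 169°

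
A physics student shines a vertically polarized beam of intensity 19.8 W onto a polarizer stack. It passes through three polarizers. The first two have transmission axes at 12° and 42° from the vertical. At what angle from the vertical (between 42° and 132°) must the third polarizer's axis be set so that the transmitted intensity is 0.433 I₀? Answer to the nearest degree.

By Malus's law, I₁ = I₀ cos²(12° − 0°) = I₀ cos²(12°) = 0.9568 I₀.
I₂ = I₁ cos²(42° − 12°) = 0.9568 I₀ · cos²(30°) = 0.7176 I₀.
Need I₃/I₀ = 0.433, so cos²(θ − 42°) = 0.433 / 0.7176 = 0.6034.
θ − 42° = arccos(√0.6034) = 39.0°, giving θ ≈ 42 + 39.0 = 81.0°.

θ ≈ 81°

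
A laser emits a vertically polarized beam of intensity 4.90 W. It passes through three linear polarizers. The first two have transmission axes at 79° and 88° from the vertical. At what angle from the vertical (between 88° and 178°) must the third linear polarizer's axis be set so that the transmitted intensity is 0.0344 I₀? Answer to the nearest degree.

θ ≈ 98°

I₁ = I₀ cos²(79° − 0°) = I₀ cos²(79°) = 0.03641 I₀.
I₂ = I₁ cos²(88° − 79°) = 0.03641 I₀ · cos²(9°) = 0.03552 I₀.
Need I₃/I₀ = 0.0344, so cos²(θ − 88°) = 0.0344 / 0.03552 = 0.9685.
θ − 88° = arccos(√0.9685) = 10.2°, giving θ ≈ 88 + 10.2 = 98.2°.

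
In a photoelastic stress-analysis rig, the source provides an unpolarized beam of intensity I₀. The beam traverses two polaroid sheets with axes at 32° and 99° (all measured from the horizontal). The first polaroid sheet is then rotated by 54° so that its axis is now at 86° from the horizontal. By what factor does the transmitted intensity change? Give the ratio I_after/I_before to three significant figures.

I_new/I_old ≈ 6.22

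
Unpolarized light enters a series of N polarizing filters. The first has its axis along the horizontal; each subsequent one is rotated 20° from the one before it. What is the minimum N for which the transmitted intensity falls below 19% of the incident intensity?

N = 9

First polarizer halves the unpolarized light: factor 1/2.
Each further stage multiplies by cos²(20°) = 0.883.
After N polarizers: T = 0.5·0.883^(N−1). Require T < 0.19 ⇒ N−1 > ln(0.19/0.5)/ln(0.883) = 7.78, so N−1 ≥ 8 and N = 9.
Check: N=9 gives T = 0.1848 < 0.19; N=8 gives T = 0.2093.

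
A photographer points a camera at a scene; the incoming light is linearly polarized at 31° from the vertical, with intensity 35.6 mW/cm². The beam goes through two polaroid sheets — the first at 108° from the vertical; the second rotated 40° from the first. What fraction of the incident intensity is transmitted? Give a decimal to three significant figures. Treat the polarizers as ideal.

I/I₀ ≈ 0.0297

I₁ = 35.6 mW/cm² · cos²(77°) = 1.801 mW/cm².
I₂ = I₁ · cos²(40°) = 1.801 · 0.5868 = 1.057 mW/cm².
Transmitted fraction = 0.0297.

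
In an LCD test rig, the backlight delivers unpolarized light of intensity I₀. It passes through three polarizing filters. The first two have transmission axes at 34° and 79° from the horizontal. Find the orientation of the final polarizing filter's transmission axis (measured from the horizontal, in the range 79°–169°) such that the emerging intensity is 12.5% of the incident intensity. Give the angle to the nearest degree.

Unpolarized light through the first polarizer → I₁ = ½ I₀, now polarized at 34°.
I₂ = I₁ cos²(79° − 34°) = 0.5 I₀ · cos²(45°) = 0.25 I₀.
Need I₃/I₀ = 0.125, so cos²(θ − 79°) = 0.125 / 0.25 = 0.5.
θ − 79° = arccos(√0.5) = 45.0°, giving θ ≈ 79 + 45.0 = 124.0°.

θ ≈ 124°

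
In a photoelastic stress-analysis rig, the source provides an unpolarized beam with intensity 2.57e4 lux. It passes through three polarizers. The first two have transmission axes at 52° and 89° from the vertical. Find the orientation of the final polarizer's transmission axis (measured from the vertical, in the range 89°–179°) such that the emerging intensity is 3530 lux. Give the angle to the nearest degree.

Unpolarized light through the first polarizer → I₁ = ½ I₀, now polarized at 52°.
I₂ = I₁ cos²(89° − 52°) = 0.5 I₀ · cos²(37°) = 0.3189 I₀.
Target fraction: 3530 / 2.57e4 lux = 0.1374 of I₀.
Need I₃/I₀ = 0.1374, so cos²(θ − 89°) = 0.1374 / 0.3189 = 0.4307.
θ − 89° = arccos(√0.4307) = 49.0°, giving θ ≈ 89 + 49.0 = 138.0°.

θ ≈ 138°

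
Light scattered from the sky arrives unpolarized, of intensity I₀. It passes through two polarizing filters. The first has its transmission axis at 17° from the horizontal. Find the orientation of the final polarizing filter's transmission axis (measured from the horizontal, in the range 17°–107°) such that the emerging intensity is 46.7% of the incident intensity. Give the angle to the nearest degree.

θ ≈ 32°

Unpolarized light through the first polarizer → I₁ = ½ I₀, now polarized at 17°.
Need I₂/I₀ = 0.467, so cos²(θ − 17°) = 0.467 / 0.5 = 0.934.
θ − 17° = arccos(√0.934) = 14.9°, giving θ ≈ 17 + 14.9 = 31.9°.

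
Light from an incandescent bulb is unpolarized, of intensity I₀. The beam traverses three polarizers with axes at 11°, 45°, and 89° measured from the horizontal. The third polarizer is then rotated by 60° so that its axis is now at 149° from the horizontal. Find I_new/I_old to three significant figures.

I_new/I_old ≈ 0.113

Before rotation:
Unpolarized light through the first polarizer → I₁ = ½ I₀, now polarized at 11°.
I₂ = I₁ cos²(45° − 11°) = 0.5 I₀ · cos²(34°) = 0.3437 I₀.
I₃ = I₂ cos²(89° − 45°) = 0.3437 I₀ · cos²(44°) = 0.1778 I₀.
After rotation:
Unpolarized light through the first polarizer → I₁ = ½ I₀, now polarized at 11°.
I₂ = I₁ cos²(45° − 11°) = 0.5 I₀ · cos²(34°) = 0.3437 I₀.
Angle between axes 2 and 3: 76°. I₃ = 0.3437 I₀ · cos²(76°) = 0.02011 I₀.
Ratio = 0.02011 / 0.1778 = 0.1131.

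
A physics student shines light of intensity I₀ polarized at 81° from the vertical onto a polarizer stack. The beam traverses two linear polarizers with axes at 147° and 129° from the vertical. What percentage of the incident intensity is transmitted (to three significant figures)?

I₁ = I₀ cos²(147° − 81°) = I₀ cos²(66°) = 0.1654 I₀.
I₂ = I₁ cos²(129° − 147°) = 0.1654 I₀ · cos²(18°) = 0.1496 I₀.
That is 14.96% of the incident intensity.

≈ 15.0%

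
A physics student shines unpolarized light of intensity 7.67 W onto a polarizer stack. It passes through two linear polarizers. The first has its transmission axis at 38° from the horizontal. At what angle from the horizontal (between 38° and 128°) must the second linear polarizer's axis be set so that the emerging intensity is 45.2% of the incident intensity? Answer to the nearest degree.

θ ≈ 56°

Unpolarized light through the first polarizer → I₁ = ½ I₀, now polarized at 38°.
Need I₂/I₀ = 0.452, so cos²(θ − 38°) = 0.452 / 0.5 = 0.904.
θ − 38° = arccos(√0.904) = 18.0°, giving θ ≈ 38 + 18.0 = 56.0°.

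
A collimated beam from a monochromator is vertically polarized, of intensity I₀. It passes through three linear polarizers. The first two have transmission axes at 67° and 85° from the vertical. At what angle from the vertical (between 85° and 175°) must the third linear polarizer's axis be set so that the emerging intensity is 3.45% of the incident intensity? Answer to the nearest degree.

θ ≈ 145°

By Malus's law, I₁ = I₀ cos²(67° − 0°) = I₀ cos²(67°) = 0.1527 I₀.
I₂ = I₁ cos²(85° − 67°) = 0.1527 I₀ · cos²(18°) = 0.1381 I₀.
Need I₃/I₀ = 0.0345, so cos²(θ − 85°) = 0.0345 / 0.1381 = 0.2498.
θ − 85° = arccos(√0.2498) = 60.0°, giving θ ≈ 85 + 60.0 = 145.0°.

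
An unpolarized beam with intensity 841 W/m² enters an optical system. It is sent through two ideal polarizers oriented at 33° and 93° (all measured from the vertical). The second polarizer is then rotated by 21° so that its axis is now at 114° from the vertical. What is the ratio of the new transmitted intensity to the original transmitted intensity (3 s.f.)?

I_new/I_old ≈ 0.0979

Before rotation:
Unpolarized light through the first polarizer → I₁ = ½ I₀, now polarized at 33°.
I₂ = I₁ cos²(93° − 33°) = 0.5 I₀ · cos²(60°) = 0.125 I₀.
After rotation:
Unpolarized light through the first polarizer → I₁ = ½ I₀, now polarized at 33°.
I₂ = I₁ cos²(114° − 33°) = 0.5 I₀ · cos²(81°) = 0.01224 I₀.
Ratio = 0.01224 / 0.125 = 0.09789.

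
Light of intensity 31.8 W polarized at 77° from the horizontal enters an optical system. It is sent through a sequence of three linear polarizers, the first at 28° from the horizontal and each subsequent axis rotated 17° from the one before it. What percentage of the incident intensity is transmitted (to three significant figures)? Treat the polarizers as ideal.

I₁ = 31.8 W · cos²(49°) = 13.69 W.
I₂ = I₁ · cos²(17°) = 13.69 · 0.9145 = 12.52 W.
I₃ = I₂ · cos²(17°) = 12.52 · 0.9145 = 11.45 W.
That is 36% of the incident intensity.

≈ 36.0%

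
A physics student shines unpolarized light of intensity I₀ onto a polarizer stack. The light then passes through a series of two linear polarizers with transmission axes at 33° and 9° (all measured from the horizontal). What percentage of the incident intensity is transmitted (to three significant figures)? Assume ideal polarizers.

Unpolarized light through the first polarizer → I₁ = ½ I₀, now polarized at 33°.
I₂ = I₁ cos²(9° − 33°) = 0.5 I₀ · cos²(24°) = 0.4173 I₀.
That is 41.73% of the incident intensity.

≈ 41.7%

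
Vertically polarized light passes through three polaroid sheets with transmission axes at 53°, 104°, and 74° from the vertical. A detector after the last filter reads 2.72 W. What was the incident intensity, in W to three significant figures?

I₀ ≈ 25.3 W

By Malus's law, I₁ = I₀ cos²(53° − 0°) = I₀ cos²(53°) = 0.3622 I₀.
I₂ = I₁ cos²(104° − 53°) = 0.3622 I₀ · cos²(51°) = 0.1434 I₀.
I₃ = I₂ cos²(74° − 104°) = 0.1434 I₀ · cos²(30°) = 0.1076 I₀.
So 2.72 W = 0.1076 I₀, giving I₀ = 2.72/0.1076 = 25.28 W.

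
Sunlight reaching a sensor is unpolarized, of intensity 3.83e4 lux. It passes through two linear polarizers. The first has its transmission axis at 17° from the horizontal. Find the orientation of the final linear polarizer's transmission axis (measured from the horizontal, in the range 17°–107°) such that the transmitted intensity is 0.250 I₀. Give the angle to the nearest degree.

θ ≈ 62°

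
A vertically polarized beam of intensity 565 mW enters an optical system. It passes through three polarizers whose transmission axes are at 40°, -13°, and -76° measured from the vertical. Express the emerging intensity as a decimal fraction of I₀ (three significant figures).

By Malus's law, I₁ = 565 mW · cos²(40°) = 331.6 mW.
I₂ = I₁ · cos²(53°) = 331.6 · 0.3622 = 120.1 mW.
I₃ = I₂ · cos²(63°) = 120.1 · 0.2061 = 24.75 mW.
Transmitted fraction = 0.04381.

I/I₀ ≈ 0.0438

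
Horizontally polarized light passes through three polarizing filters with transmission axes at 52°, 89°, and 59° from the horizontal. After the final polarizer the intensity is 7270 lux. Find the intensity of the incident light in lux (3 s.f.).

I₀ ≈ 4.01e4 lux

I₁ = I₀ cos²(52° − 0°) = I₀ cos²(52°) = 0.379 I₀.
I₂ = I₁ cos²(89° − 52°) = 0.379 I₀ · cos²(37°) = 0.2418 I₀.
I₃ = I₂ cos²(59° − 89°) = 0.2418 I₀ · cos²(30°) = 0.1813 I₀.
So 7270 lux = 0.1813 I₀, giving I₀ = 7270/0.1813 = 4.01e+04 lux.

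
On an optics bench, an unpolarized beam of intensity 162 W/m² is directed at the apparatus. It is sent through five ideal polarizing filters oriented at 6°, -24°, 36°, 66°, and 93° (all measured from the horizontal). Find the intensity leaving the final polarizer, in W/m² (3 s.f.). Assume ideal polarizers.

I ≈ 9.04 W/m²

Unpolarized light through the first polarizer → I₁ = 162 W/m²/2 = 81 W/m², polarized at 6°.
I₂ = I₁ · cos²(30°) = 81 · 0.75 = 60.75 W/m².
I₃ = I₂ · cos²(60°) = 60.75 · 0.25 = 15.19 W/m².
I₄ = I₃ · cos²(30°) = 15.19 · 0.75 = 11.39 W/m².
I₅ = I₄ · cos²(27°) = 11.39 · 0.7939 = 9.043 W/m².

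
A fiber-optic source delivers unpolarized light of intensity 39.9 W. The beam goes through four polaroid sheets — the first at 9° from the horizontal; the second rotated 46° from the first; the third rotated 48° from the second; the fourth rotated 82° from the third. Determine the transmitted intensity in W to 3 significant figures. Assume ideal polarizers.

I ≈ 0.0835 W

Unpolarized light through the first polarizer → I₁ = 39.9 W/2 = 19.95 W, polarized at 9°.
I₂ = I₁ · cos²(46°) = 19.95 · 0.4826 = 9.627 W.
I₃ = I₂ · cos²(48°) = 9.627 · 0.4477 = 4.31 W.
I₄ = I₃ · cos²(82°) = 4.31 · 0.01937 = 0.08349 W.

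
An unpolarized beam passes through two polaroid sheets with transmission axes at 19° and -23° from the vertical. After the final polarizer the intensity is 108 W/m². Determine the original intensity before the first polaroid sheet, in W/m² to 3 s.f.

I₀ ≈ 391 W/m²

Unpolarized light through the first polarizer → I₁ = ½ I₀, now polarized at 19°.
I₂ = I₁ cos²(-23° − 19°) = 0.5 I₀ · cos²(42°) = 0.2761 I₀.
So 108 W/m² = 0.2761 I₀, giving I₀ = 108/0.2761 = 391.1 W/m².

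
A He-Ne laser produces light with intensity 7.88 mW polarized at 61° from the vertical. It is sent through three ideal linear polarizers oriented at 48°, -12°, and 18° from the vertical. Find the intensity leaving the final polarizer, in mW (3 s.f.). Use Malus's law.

I ≈ 1.40 mW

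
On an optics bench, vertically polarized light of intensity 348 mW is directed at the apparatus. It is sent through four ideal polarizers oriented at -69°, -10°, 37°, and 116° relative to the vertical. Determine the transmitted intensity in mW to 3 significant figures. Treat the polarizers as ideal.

I₁ = 348 mW · cos²(69°) = 44.69 mW.
I₂ = I₁ · cos²(59°) = 44.69 · 0.2653 = 11.86 mW.
I₃ = I₂ · cos²(47°) = 11.86 · 0.4651 = 5.514 mW.
I₄ = I₃ · cos²(79°) = 5.514 · 0.03641 = 0.2008 mW.

I ≈ 0.201 mW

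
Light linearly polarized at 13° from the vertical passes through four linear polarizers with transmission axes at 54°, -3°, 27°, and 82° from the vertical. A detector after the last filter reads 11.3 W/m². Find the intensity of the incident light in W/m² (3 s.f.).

I₁ = I₀ cos²(54° − 13°) = I₀ cos²(41°) = 0.5696 I₀.
I₂ = I₁ cos²(-3° − 54°) = 0.5696 I₀ · cos²(57°) = 0.169 I₀.
I₃ = I₂ cos²(27° + 3°) = 0.169 I₀ · cos²(30°) = 0.1267 I₀.
I₄ = I₃ cos²(82° − 27°) = 0.1267 I₀ · cos²(55°) = 0.04169 I₀.
So 11.3 W/m² = 0.04169 I₀, giving I₀ = 11.3/0.04169 = 271.1 W/m².

I₀ ≈ 271 W/m²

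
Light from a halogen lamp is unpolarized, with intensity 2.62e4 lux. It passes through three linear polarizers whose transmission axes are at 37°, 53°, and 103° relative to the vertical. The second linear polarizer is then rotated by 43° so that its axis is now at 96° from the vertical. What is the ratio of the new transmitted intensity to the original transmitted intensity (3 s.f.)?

Before rotation:
Unpolarized light through the first polarizer → I₁ = ½ I₀, now polarized at 37°.
I₂ = I₁ cos²(53° − 37°) = 0.5 I₀ · cos²(16°) = 0.462 I₀.
I₃ = I₂ cos²(103° − 53°) = 0.462 I₀ · cos²(50°) = 0.1909 I₀.
After rotation:
Unpolarized light through the first polarizer → I₁ = ½ I₀, now polarized at 37°.
I₂ = I₁ cos²(96° − 37°) = 0.5 I₀ · cos²(59°) = 0.1326 I₀.
I₃ = I₂ cos²(103° − 96°) = 0.1326 I₀ · cos²(7°) = 0.1307 I₀.
Ratio = 0.1307 / 0.1909 = 0.6845.

I_new/I_old ≈ 0.684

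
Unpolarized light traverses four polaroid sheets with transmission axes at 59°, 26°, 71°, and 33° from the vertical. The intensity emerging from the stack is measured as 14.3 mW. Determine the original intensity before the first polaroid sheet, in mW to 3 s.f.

I₀ ≈ 131 mW

Unpolarized light through the first polarizer → I₁ = ½ I₀, now polarized at 59°.
I₂ = I₁ cos²(26° − 59°) = 0.5 I₀ · cos²(33°) = 0.3517 I₀.
I₃ = I₂ cos²(71° − 26°) = 0.3517 I₀ · cos²(45°) = 0.1758 I₀.
I₄ = I₃ cos²(33° − 71°) = 0.1758 I₀ · cos²(38°) = 0.1092 I₀.
So 14.3 mW = 0.1092 I₀, giving I₀ = 14.3/0.1092 = 131 mW.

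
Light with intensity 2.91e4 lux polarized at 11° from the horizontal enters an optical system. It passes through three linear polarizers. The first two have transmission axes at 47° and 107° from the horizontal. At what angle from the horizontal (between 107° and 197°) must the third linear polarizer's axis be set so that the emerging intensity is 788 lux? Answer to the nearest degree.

θ ≈ 173°

By Malus's law, I₁ = I₀ cos²(47° − 11°) = I₀ cos²(36°) = 0.6545 I₀.
I₂ = I₁ cos²(107° − 47°) = 0.6545 I₀ · cos²(60°) = 0.1636 I₀.
Target fraction: 788 / 2.91e4 lux = 0.02708 of I₀.
Need I₃/I₀ = 0.02708, so cos²(θ − 107°) = 0.02708 / 0.1636 = 0.1655.
θ − 107° = arccos(√0.1655) = 66.0°, giving θ ≈ 107 + 66.0 = 173.0°.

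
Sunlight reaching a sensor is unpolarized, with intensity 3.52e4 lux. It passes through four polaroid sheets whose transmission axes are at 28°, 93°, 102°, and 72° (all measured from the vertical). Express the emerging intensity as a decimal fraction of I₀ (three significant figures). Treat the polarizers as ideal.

Unpolarized light through the first polarizer → I₁ = 3.52e4 lux/2 = 1.76e+04 lux, polarized at 28°.
I₂ = I₁ · cos²(65°) = 1.76e+04 · 0.1786 = 3143 lux.
I₃ = I₂ · cos²(9°) = 3143 · 0.9755 = 3067 lux.
I₄ = I₃ · cos²(30°) = 3067 · 0.75 = 2300 lux.
Transmitted fraction = 0.06534.

I/I₀ ≈ 0.0653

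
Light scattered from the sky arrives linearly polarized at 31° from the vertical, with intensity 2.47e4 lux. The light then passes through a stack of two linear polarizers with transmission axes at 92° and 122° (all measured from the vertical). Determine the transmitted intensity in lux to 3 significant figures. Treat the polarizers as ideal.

By Malus's law, I₁ = 2.47e4 lux · cos²(61°) = 5805 lux.
I₂ = I₁ · cos²(30°) = 5805 · 0.75 = 4354 lux.

I ≈ 4350 lux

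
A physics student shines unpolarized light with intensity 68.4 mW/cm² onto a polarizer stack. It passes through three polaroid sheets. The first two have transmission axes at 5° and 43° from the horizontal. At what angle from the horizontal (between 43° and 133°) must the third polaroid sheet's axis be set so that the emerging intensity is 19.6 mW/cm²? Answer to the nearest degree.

θ ≈ 59°

Unpolarized light through the first polarizer → I₁ = ½ I₀, now polarized at 5°.
I₂ = I₁ cos²(43° − 5°) = 0.5 I₀ · cos²(38°) = 0.3105 I₀.
Target fraction: 19.6 / 68.4 mW/cm² = 0.2865 of I₀.
Need I₃/I₀ = 0.2865, so cos²(θ − 43°) = 0.2865 / 0.3105 = 0.9229.
θ − 43° = arccos(√0.9229) = 16.1°, giving θ ≈ 43 + 16.1 = 59.1°.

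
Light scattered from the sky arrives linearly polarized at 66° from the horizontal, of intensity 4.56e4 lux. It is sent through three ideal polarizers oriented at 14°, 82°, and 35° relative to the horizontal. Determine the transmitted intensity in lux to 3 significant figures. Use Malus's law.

By Malus's law, I₁ = 4.56e4 lux · cos²(52°) = 1.728e+04 lux.
I₂ = I₁ · cos²(68°) = 1.728e+04 · 0.1403 = 2425 lux.
I₃ = I₂ · cos²(47°) = 2425 · 0.4651 = 1128 lux.

I ≈ 1130 lux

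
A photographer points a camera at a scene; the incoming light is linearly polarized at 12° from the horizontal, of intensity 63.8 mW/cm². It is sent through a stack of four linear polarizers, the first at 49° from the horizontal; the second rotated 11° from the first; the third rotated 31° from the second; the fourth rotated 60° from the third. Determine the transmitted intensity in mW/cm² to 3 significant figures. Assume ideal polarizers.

I ≈ 7.20 mW/cm²

I₁ = 63.8 mW/cm² · cos²(37°) = 40.69 mW/cm².
I₂ = I₁ · cos²(11°) = 40.69 · 0.9636 = 39.21 mW/cm².
I₃ = I₂ · cos²(31°) = 39.21 · 0.7347 = 28.81 mW/cm².
I₄ = I₃ · cos²(60°) = 28.81 · 0.25 = 7.202 mW/cm².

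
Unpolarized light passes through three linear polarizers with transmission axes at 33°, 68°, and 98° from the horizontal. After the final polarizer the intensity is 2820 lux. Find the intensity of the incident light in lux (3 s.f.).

Unpolarized light through the first polarizer → I₁ = ½ I₀, now polarized at 33°.
I₂ = I₁ cos²(68° − 33°) = 0.5 I₀ · cos²(35°) = 0.3355 I₀.
I₃ = I₂ cos²(98° − 68°) = 0.3355 I₀ · cos²(30°) = 0.2516 I₀.
So 2820 lux = 0.2516 I₀, giving I₀ = 2820/0.2516 = 1.121e+04 lux.

I₀ ≈ 1.12e4 lux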